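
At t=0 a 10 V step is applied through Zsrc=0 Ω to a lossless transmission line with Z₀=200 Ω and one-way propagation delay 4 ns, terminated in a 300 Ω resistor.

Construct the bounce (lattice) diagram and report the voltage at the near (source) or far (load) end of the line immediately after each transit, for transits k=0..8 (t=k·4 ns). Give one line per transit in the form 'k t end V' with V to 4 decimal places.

0 0 source 10.0000
1 4 load 12.0000
2 8 source 10.0000
3 12 load 9.6000
4 16 source 10.0000
5 20 load 10.0800
6 24 source 10.0000
7 28 load 9.9840
8 32 source 10.0000

Γ_L=0.200000, Γ_S=-1.000000; launch V₁=10·200/200=10.000000
k=0 src: V=10.0000
k=1 load: inc=10.000000, refl=10.000000·0.200000=2.0000; V=0.000000+10.000000+2.000000=12.0000
k=2 src: inc=2.000000, refl=2.000000·-1.000000=-2.0000; V=10.000000+2.000000+-2.000000=10.0000
k=3 load: inc=-2.000000, refl=-2.000000·0.200000=-0.4000; V=12.000000+-2.000000+-0.400000=9.6000
k=4 src: inc=-0.400000, refl=-0.400000·-1.000000=0.4000; V=10.000000+-0.400000+0.400000=10.0000
k=5 load: inc=0.400000, refl=0.400000·0.200000=0.0800; V=9.600000+0.400000+0.080000=10.0800
k=6 src: inc=0.080000, refl=0.080000·-1.000000=-0.0800; V=10.000000+0.080000+-0.080000=10.0000
k=7 load: inc=-0.080000, refl=-0.080000·0.200000=-0.0160; V=10.080000+-0.080000+-0.016000=9.9840
k=8 src: inc=-0.016000, refl=-0.016000·-1.000000=0.0160; V=10.000000+-0.016000+0.016000=10.0000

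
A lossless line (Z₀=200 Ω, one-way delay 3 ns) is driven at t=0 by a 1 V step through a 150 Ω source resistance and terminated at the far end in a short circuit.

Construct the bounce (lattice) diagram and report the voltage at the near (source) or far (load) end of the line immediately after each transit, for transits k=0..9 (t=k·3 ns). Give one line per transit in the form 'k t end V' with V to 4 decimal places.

Γ_L=-1.000000, Γ_S=-0.142857; launch V₁=1·200/350=0.571429
k=0 src: V=0.5714
k=1 load: inc=0.571429, refl=0.571429·-1.000000=-0.5714; V=0.000000+0.571429+-0.571429=0.0000
k=2 src: inc=-0.571429, refl=-0.571429·-0.142857=0.0816; V=0.571429+-0.571429+0.081633=0.0816
k=3 load: inc=0.081633, refl=0.081633·-1.000000=-0.0816; V=0.000000+0.081633+-0.081633=0.0000
k=4 src: inc=-0.081633, refl=-0.081633·-0.142857=0.0117; V=0.081633+-0.081633+0.011662=0.0117
k=5 load: inc=0.011662, refl=0.011662·-1.000000=-0.0117; V=0.000000+0.011662+-0.011662=0.0000
k=6 src: inc=-0.011662, refl=-0.011662·-0.142857=0.0017; V=0.011662+-0.011662+0.001666=0.0017
k=7 load: inc=0.001666, refl=0.001666·-1.000000=-0.0017; V=0.000000+0.001666+-0.001666=0.0000
k=8 src: inc=-0.001666, refl=-0.001666·-0.142857=0.0002; V=0.001666+-0.001666+0.000238=0.0002
k=9 load: inc=0.000238, refl=0.000238·-1.000000=-0.0002; V=0.000000+0.000238+-0.000238=0.0000

0 0 source 0.5714
1 3 load 0.0000
2 6 source 0.0816
3 9 load 0.0000
4 12 source 0.0117
5 15 load 0.0000
6 18 source 0.0017
7 21 load 0.0000
8 24 source 0.0002
9 27 load 0.0000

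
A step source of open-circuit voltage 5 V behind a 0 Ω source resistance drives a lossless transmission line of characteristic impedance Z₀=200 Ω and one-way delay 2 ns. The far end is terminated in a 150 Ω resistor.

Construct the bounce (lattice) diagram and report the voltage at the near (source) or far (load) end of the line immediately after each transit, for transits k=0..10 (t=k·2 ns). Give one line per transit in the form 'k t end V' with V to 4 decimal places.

Γ_L=-0.142857, Γ_S=-1.000000; launch V₁=5·200/200=5.000000
k=0 src: V=5.0000
k=1 load: inc=5.000000, refl=5.000000·-0.142857=-0.7143; V=0.000000+5.000000+-0.714286=4.2857
k=2 src: inc=-0.714286, refl=-0.714286·-1.000000=0.7143; V=5.000000+-0.714286+0.714286=5.0000
k=3 load: inc=0.714286, refl=0.714286·-0.142857=-0.1020; V=4.285714+0.714286+-0.102041=4.8980
k=4 src: inc=-0.102041, refl=-0.102041·-1.000000=0.1020; V=5.000000+-0.102041+0.102041=5.0000
k=5 load: inc=0.102041, refl=0.102041·-0.142857=-0.0146; V=4.897959+0.102041+-0.014577=4.9854
k=6 src: inc=-0.014577, refl=-0.014577·-1.000000=0.0146; V=5.000000+-0.014577+0.014577=5.0000
k=7 load: inc=0.014577, refl=0.014577·-0.142857=-0.0021; V=4.985423+0.014577+-0.002082=4.9979
k=8 src: inc=-0.002082, refl=-0.002082·-1.000000=0.0021; V=5.000000+-0.002082+0.002082=5.0000
k=9 load: inc=0.002082, refl=0.002082·-0.142857=-0.0003; V=4.997918+0.002082+-0.000297=4.9997
k=10 src: inc=-0.000297, refl=-0.000297·-1.000000=0.0003; V=5.000000+-0.000297+0.000297=5.0000

0 0 source 5.0000
1 2 load 4.2857
2 4 source 5.0000
3 6 load 4.8980
4 8 source 5.0000
5 10 load 4.9854
6 12 source 5.0000
7 14 load 4.9979
8 16 source 5.0000
9 18 load 4.9997
10 20 source 5.0000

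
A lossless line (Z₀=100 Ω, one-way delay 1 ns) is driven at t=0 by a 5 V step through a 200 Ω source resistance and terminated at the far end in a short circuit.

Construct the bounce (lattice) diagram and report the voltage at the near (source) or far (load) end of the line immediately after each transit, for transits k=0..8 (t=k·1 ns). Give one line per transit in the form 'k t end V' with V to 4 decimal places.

0 0 source 1.6667
1 1 load 0.0000
2 2 source -0.5556
3 3 load 0.0000
4 4 source 0.1852
5 5 load 0.0000
6 6 source -0.0617
7 7 load 0.0000
8 8 source 0.0206

Γ_L=-1.000000, Γ_S=0.333333; launch V₁=5·100/300=1.666667
k=0 src: V=1.6667
k=1 load: inc=1.666667, refl=1.666667·-1.000000=-1.6667; V=0.000000+1.666667+-1.666667=0.0000
k=2 src: inc=-1.666667, refl=-1.666667·0.333333=-0.5556; V=1.666667+-1.666667+-0.555556=-0.5556
k=3 load: inc=-0.555556, refl=-0.555556·-1.000000=0.5556; V=0.000000+-0.555556+0.555556=0.0000
k=4 src: inc=0.555556, refl=0.555556·0.333333=0.1852; V=-0.555556+0.555556+0.185185=0.1852
k=5 load: inc=0.185185, refl=0.185185·-1.000000=-0.1852; V=0.000000+0.185185+-0.185185=0.0000
k=6 src: inc=-0.185185, refl=-0.185185·0.333333=-0.0617; V=0.185185+-0.185185+-0.061728=-0.0617
k=7 load: inc=-0.061728, refl=-0.061728·-1.000000=0.0617; V=0.000000+-0.061728+0.061728=0.0000
k=8 src: inc=0.061728, refl=0.061728·0.333333=0.0206; V=-0.061728+0.061728+0.020576=0.0206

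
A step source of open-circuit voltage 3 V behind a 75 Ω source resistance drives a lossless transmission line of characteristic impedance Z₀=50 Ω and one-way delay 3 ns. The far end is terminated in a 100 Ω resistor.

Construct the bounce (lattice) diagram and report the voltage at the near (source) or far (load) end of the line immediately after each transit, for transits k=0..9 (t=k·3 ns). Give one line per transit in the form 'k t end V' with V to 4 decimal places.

Γ_L=0.333333, Γ_S=0.200000; launch V₁=3·50/125=1.200000
k=0 src: V=1.2000
k=1 load: inc=1.200000, refl=1.200000·0.333333=0.4000; V=0.000000+1.200000+0.400000=1.6000
k=2 src: inc=0.400000, refl=0.400000·0.200000=0.0800; V=1.200000+0.400000+0.080000=1.6800
k=3 load: inc=0.080000, refl=0.080000·0.333333=0.0267; V=1.600000+0.080000+0.026667=1.7067
k=4 src: inc=0.026667, refl=0.026667·0.200000=0.0053; V=1.680000+0.026667+0.005333=1.7120
k=5 load: inc=0.005333, refl=0.005333·0.333333=0.0018; V=1.706667+0.005333+0.001778=1.7138
k=6 src: inc=0.001778, refl=0.001778·0.200000=0.0004; V=1.712000+0.001778+0.000356=1.7141
k=7 load: inc=0.000356, refl=0.000356·0.333333=0.0001; V=1.713778+0.000356+0.000119=1.7143
k=8 src: inc=0.000119, refl=0.000119·0.200000=0.0000; V=1.714133+0.000119+0.000024=1.7143
k=9 load: inc=0.000024, refl=0.000024·0.333333=0.0000; V=1.714252+0.000024+0.000008=1.7143

0 0 source 1.2000
1 3 load 1.6000
2 6 source 1.6800
3 9 load 1.7067
4 12 source 1.7120
5 15 load 1.7138
6 18 source 1.7141
7 21 load 1.7143
8 24 source 1.7143
9 27 load 1.7143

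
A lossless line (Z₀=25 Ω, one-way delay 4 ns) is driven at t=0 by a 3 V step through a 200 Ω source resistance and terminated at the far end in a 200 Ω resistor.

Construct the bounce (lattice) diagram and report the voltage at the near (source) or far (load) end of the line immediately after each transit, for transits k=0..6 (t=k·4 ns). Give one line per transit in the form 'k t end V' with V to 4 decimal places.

Γ_L=0.777778, Γ_S=0.777778; launch V₁=3·25/225=0.333333
k=0 src: V=0.3333
k=1 load: inc=0.333333, refl=0.333333·0.777778=0.2593; V=0.000000+0.333333+0.259259=0.5926
k=2 src: inc=0.259259, refl=0.259259·0.777778=0.2016; V=0.333333+0.259259+0.201646=0.7942
k=3 load: inc=0.201646, refl=0.201646·0.777778=0.1568; V=0.592593+0.201646+0.156836=0.9511
k=4 src: inc=0.156836, refl=0.156836·0.777778=0.1220; V=0.794239+0.156836+0.121983=1.0731
k=5 load: inc=0.121983, refl=0.121983·0.777778=0.0949; V=0.951075+0.121983+0.094876=1.1679
k=6 src: inc=0.094876, refl=0.094876·0.777778=0.0738; V=1.073058+0.094876+0.073792=1.2417

0 0 source 0.3333
1 4 load 0.5926
2 8 source 0.7942
3 12 load 0.9511
4 16 source 1.0731
5 20 load 1.1679
6 24 source 1.2417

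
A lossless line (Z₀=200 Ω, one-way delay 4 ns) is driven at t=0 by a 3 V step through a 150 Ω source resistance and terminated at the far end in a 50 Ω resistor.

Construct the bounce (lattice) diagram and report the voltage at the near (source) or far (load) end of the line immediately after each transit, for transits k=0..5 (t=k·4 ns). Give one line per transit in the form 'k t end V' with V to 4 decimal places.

0 0 source 1.7143
1 4 load 0.6857
2 8 source 0.8327
3 12 load 0.7445
4 16 source 0.7571
5 20 load 0.7495

Γ_L=-0.600000, Γ_S=-0.142857; launch V₁=3·200/350=1.714286
k=0 src: V=1.7143
k=1 load: inc=1.714286, refl=1.714286·-0.600000=-1.0286; V=0.000000+1.714286+-1.028571=0.6857
k=2 src: inc=-1.028571, refl=-1.028571·-0.142857=0.1469; V=1.714286+-1.028571+0.146939=0.8327
k=3 load: inc=0.146939, refl=0.146939·-0.600000=-0.0882; V=0.685714+0.146939+-0.088163=0.7445
k=4 src: inc=-0.088163, refl=-0.088163·-0.142857=0.0126; V=0.832653+-0.088163+0.012595=0.7571
k=5 load: inc=0.012595, refl=0.012595·-0.600000=-0.0076; V=0.744490+0.012595+-0.007557=0.7495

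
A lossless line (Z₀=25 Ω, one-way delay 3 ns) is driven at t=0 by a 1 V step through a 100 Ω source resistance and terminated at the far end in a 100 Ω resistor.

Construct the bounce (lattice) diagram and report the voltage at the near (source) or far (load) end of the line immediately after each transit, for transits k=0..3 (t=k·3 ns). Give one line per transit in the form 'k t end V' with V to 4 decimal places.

Γ_L=0.600000, Γ_S=0.600000; launch V₁=1·25/125=0.200000
k=0 src: V=0.2000
k=1 load: inc=0.200000, refl=0.200000·0.600000=0.1200; V=0.000000+0.200000+0.120000=0.3200
k=2 src: inc=0.120000, refl=0.120000·0.600000=0.0720; V=0.200000+0.120000+0.072000=0.3920
k=3 load: inc=0.072000, refl=0.072000·0.600000=0.0432; V=0.320000+0.072000+0.043200=0.4352

0 0 source 0.2000
1 3 load 0.3200
2 6 source 0.3920
3 9 load 0.4352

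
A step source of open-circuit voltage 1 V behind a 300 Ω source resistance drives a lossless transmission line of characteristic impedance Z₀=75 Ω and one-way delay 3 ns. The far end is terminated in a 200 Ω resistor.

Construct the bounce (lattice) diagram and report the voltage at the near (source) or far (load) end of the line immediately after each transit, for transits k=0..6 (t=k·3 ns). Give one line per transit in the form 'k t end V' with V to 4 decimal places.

0 0 source 0.2000
1 3 load 0.2909
2 6 source 0.3455
3 9 load 0.3702
4 12 source 0.3851
5 15 load 0.3919
6 18 source 0.3959

Γ_L=0.454545, Γ_S=0.600000; launch V₁=1·75/375=0.200000
k=0 src: V=0.2000
k=1 load: inc=0.200000, refl=0.200000·0.454545=0.0909; V=0.000000+0.200000+0.090909=0.2909
k=2 src: inc=0.090909, refl=0.090909·0.600000=0.0545; V=0.200000+0.090909+0.054545=0.3455
k=3 load: inc=0.054545, refl=0.054545·0.454545=0.0248; V=0.290909+0.054545+0.024793=0.3702
k=4 src: inc=0.024793, refl=0.024793·0.600000=0.0149; V=0.345455+0.024793+0.014876=0.3851
k=5 load: inc=0.014876, refl=0.014876·0.454545=0.0068; V=0.370248+0.014876+0.006762=0.3919
k=6 src: inc=0.006762, refl=0.006762·0.600000=0.0041; V=0.385124+0.006762+0.004057=0.3959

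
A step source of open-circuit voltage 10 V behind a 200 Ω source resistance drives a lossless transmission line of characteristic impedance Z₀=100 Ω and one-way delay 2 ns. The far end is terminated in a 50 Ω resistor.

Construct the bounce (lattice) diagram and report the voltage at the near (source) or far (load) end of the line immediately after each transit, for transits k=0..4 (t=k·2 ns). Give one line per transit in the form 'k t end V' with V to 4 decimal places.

Γ_L=-0.333333, Γ_S=0.333333; launch V₁=10·100/300=3.333333
k=0 src: V=3.3333
k=1 load: inc=3.333333, refl=3.333333·-0.333333=-1.1111; V=0.000000+3.333333+-1.111111=2.2222
k=2 src: inc=-1.111111, refl=-1.111111·0.333333=-0.3704; V=3.333333+-1.111111+-0.370370=1.8519
k=3 load: inc=-0.370370, refl=-0.370370·-0.333333=0.1235; V=2.222222+-0.370370+0.123457=1.9753
k=4 src: inc=0.123457, refl=0.123457·0.333333=0.0412; V=1.851852+0.123457+0.041152=2.0165

0 0 source 3.3333
1 2 load 2.2222
2 4 source 1.8519
3 6 load 1.9753
4 8 source 2.0165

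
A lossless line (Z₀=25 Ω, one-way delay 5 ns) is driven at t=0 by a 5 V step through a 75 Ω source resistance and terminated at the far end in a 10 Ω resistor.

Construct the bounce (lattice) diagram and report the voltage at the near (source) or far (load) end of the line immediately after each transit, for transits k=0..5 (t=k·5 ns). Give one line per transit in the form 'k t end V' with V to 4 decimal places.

0 0 source 1.2500
1 5 load 0.7143
2 10 source 0.4464
3 15 load 0.5612
4 20 source 0.6186
5 25 load 0.5940

Γ_L=-0.428571, Γ_S=0.500000; launch V₁=5·25/100=1.250000
k=0 src: V=1.2500
k=1 load: inc=1.250000, refl=1.250000·-0.428571=-0.5357; V=0.000000+1.250000+-0.535714=0.7143
k=2 src: inc=-0.535714, refl=-0.535714·0.500000=-0.2679; V=1.250000+-0.535714+-0.267857=0.4464
k=3 load: inc=-0.267857, refl=-0.267857·-0.428571=0.1148; V=0.714286+-0.267857+0.114796=0.5612
k=4 src: inc=0.114796, refl=0.114796·0.500000=0.0574; V=0.446429+0.114796+0.057398=0.6186
k=5 load: inc=0.057398, refl=0.057398·-0.428571=-0.0246; V=0.561224+0.057398+-0.024599=0.5940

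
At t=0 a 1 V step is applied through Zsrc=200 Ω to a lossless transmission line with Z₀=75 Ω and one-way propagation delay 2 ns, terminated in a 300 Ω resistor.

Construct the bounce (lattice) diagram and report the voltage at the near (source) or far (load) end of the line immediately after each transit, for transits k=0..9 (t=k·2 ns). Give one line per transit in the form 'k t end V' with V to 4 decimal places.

0 0 source 0.2727
1 2 load 0.4364
2 4 source 0.5107
3 6 load 0.5554
4 8 source 0.5757
5 10 load 0.5878
6 12 source 0.5934
7 14 load 0.5967
8 16 source 0.5982
9 18 load 0.5991

Γ_L=0.600000, Γ_S=0.454545; launch V₁=1·75/275=0.272727
k=0 src: V=0.2727
k=1 load: inc=0.272727, refl=0.272727·0.600000=0.1636; V=0.000000+0.272727+0.163636=0.4364
k=2 src: inc=0.163636, refl=0.163636·0.454545=0.0744; V=0.272727+0.163636+0.074380=0.5107
k=3 load: inc=0.074380, refl=0.074380·0.600000=0.0446; V=0.436364+0.074380+0.044628=0.5554
k=4 src: inc=0.044628, refl=0.044628·0.454545=0.0203; V=0.510744+0.044628+0.020285=0.5757
k=5 load: inc=0.020285, refl=0.020285·0.600000=0.0122; V=0.555372+0.020285+0.012171=0.5878
k=6 src: inc=0.012171, refl=0.012171·0.454545=0.0055; V=0.575657+0.012171+0.005532=0.5934
k=7 load: inc=0.005532, refl=0.005532·0.600000=0.0033; V=0.587829+0.005532+0.003319=0.5967
k=8 src: inc=0.003319, refl=0.003319·0.454545=0.0015; V=0.593361+0.003319+0.001509=0.5982
k=9 load: inc=0.001509, refl=0.001509·0.600000=0.0009; V=0.596681+0.001509+0.000905=0.5991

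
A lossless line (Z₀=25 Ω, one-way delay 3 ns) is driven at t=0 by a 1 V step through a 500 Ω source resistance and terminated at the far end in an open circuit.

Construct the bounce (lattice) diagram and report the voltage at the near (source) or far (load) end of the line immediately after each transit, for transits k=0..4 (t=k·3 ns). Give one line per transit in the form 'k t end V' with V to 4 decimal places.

0 0 source 0.0476
1 3 load 0.0952
2 6 source 0.1383
3 9 load 0.1814
4 12 source 0.2204

Γ_L=1.000000, Γ_S=0.904762; launch V₁=1·25/525=0.047619
k=0 src: V=0.0476
k=1 load: inc=0.047619, refl=0.047619·1.000000=0.0476; V=0.000000+0.047619+0.047619=0.0952
k=2 src: inc=0.047619, refl=0.047619·0.904762=0.0431; V=0.047619+0.047619+0.043084=0.1383
k=3 load: inc=0.043084, refl=0.043084·1.000000=0.0431; V=0.095238+0.043084+0.043084=0.1814
k=4 src: inc=0.043084, refl=0.043084·0.904762=0.0390; V=0.138322+0.043084+0.038981=0.2204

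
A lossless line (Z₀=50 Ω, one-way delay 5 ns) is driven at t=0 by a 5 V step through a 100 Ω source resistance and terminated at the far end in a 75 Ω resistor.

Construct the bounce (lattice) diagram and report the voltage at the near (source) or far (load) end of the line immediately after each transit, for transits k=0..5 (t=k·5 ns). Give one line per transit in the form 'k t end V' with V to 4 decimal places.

Γ_L=0.200000, Γ_S=0.333333; launch V₁=5·50/150=1.666667
k=0 src: V=1.6667
k=1 load: inc=1.666667, refl=1.666667·0.200000=0.3333; V=0.000000+1.666667+0.333333=2.0000
k=2 src: inc=0.333333, refl=0.333333·0.333333=0.1111; V=1.666667+0.333333+0.111111=2.1111
k=3 load: inc=0.111111, refl=0.111111·0.200000=0.0222; V=2.000000+0.111111+0.022222=2.1333
k=4 src: inc=0.022222, refl=0.022222·0.333333=0.0074; V=2.111111+0.022222+0.007407=2.1407
k=5 load: inc=0.007407, refl=0.007407·0.200000=0.0015; V=2.133333+0.007407+0.001481=2.1422

0 0 source 1.6667
1 5 load 2.0000
2 10 source 2.1111
3 15 load 2.1333
4 20 source 2.1407
5 25 load 2.1422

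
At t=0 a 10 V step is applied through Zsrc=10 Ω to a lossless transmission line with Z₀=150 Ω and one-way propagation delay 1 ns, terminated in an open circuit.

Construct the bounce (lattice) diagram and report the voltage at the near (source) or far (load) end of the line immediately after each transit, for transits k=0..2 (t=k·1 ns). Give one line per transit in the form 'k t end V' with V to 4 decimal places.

0 0 source 9.3750
1 1 load 18.7500
2 2 source 10.5469

Γ_L=1.000000, Γ_S=-0.875000; launch V₁=10·150/160=9.375000
k=0 src: V=9.3750
k=1 load: inc=9.375000, refl=9.375000·1.000000=9.3750; V=0.000000+9.375000+9.375000=18.7500
k=2 src: inc=9.375000, refl=9.375000·-0.875000=-8.2031; V=9.375000+9.375000+-8.203125=10.5469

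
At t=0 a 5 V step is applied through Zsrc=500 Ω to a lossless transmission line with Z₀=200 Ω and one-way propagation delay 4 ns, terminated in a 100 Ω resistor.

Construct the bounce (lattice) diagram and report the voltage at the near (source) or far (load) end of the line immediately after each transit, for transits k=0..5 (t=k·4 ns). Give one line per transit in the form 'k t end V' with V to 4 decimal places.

Γ_L=-0.333333, Γ_S=0.428571; launch V₁=5·200/700=1.428571
k=0 src: V=1.4286
k=1 load: inc=1.428571, refl=1.428571·-0.333333=-0.4762; V=0.000000+1.428571+-0.476190=0.9524
k=2 src: inc=-0.476190, refl=-0.476190·0.428571=-0.2041; V=1.428571+-0.476190+-0.204082=0.7483
k=3 load: inc=-0.204082, refl=-0.204082·-0.333333=0.0680; V=0.952381+-0.204082+0.068027=0.8163
k=4 src: inc=0.068027, refl=0.068027·0.428571=0.0292; V=0.748299+0.068027+0.029155=0.8455
k=5 load: inc=0.029155, refl=0.029155·-0.333333=-0.0097; V=0.816327+0.029155+-0.009718=0.8358

0 0 source 1.4286
1 4 load 0.9524
2 8 source 0.7483
3 12 load 0.8163
4 16 source 0.8455
5 20 load 0.8358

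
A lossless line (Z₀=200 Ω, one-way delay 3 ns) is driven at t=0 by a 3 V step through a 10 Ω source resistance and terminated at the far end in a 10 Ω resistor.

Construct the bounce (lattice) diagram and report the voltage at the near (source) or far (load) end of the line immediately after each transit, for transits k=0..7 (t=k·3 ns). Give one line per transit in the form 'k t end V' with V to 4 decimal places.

0 0 source 2.8571
1 3 load 0.2721
2 6 source 2.6109
3 9 load 0.4949
4 12 source 2.4094
5 15 load 0.6772
6 18 source 2.2444
7 21 load 0.8265

Γ_L=-0.904762, Γ_S=-0.904762; launch V₁=3·200/210=2.857143
k=0 src: V=2.8571
k=1 load: inc=2.857143, refl=2.857143·-0.904762=-2.5850; V=0.000000+2.857143+-2.585034=0.2721
k=2 src: inc=-2.585034, refl=-2.585034·-0.904762=2.3388; V=2.857143+-2.585034+2.338840=2.6109
k=3 load: inc=2.338840, refl=2.338840·-0.904762=-2.1161; V=0.272109+2.338840+-2.116094=0.4949
k=4 src: inc=-2.116094, refl=-2.116094·-0.904762=1.9146; V=2.610949+-2.116094+1.914561=2.4094
k=5 load: inc=1.914561, refl=1.914561·-0.904762=-1.7322; V=0.494856+1.914561+-1.732222=0.6772
k=6 src: inc=-1.732222, refl=-1.732222·-0.904762=1.5672; V=2.409416+-1.732222+1.567248=2.2444
k=7 load: inc=1.567248, refl=1.567248·-0.904762=-1.4180; V=0.677195+1.567248+-1.417987=0.8265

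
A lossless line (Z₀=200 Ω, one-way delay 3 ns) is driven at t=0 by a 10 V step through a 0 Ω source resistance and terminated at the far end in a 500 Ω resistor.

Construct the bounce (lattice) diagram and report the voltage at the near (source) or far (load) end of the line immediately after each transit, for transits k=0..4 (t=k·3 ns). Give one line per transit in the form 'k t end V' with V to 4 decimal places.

0 0 source 10.0000
1 3 load 14.2857
2 6 source 10.0000
3 9 load 8.1633
4 12 source 10.0000

Γ_L=0.428571, Γ_S=-1.000000; launch V₁=10·200/200=10.000000
k=0 src: V=10.0000
k=1 load: inc=10.000000, refl=10.000000·0.428571=4.2857; V=0.000000+10.000000+4.285714=14.2857
k=2 src: inc=4.285714, refl=4.285714·-1.000000=-4.2857; V=10.000000+4.285714+-4.285714=10.0000
k=3 load: inc=-4.285714, refl=-4.285714·0.428571=-1.8367; V=14.285714+-4.285714+-1.836735=8.1633
k=4 src: inc=-1.836735, refl=-1.836735·-1.000000=1.8367; V=10.000000+-1.836735+1.836735=10.0000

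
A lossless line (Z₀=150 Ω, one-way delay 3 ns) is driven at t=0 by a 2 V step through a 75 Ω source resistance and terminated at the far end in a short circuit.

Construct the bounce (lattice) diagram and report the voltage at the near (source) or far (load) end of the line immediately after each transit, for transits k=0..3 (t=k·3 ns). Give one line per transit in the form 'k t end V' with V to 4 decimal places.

0 0 source 1.3333
1 3 load 0.0000
2 6 source 0.4444
3 9 load 0.0000

Γ_L=-1.000000, Γ_S=-0.333333; launch V₁=2·150/225=1.333333
k=0 src: V=1.3333
k=1 load: inc=1.333333, refl=1.333333·-1.000000=-1.3333; V=0.000000+1.333333+-1.333333=0.0000
k=2 src: inc=-1.333333, refl=-1.333333·-0.333333=0.4444; V=1.333333+-1.333333+0.444444=0.4444
k=3 load: inc=0.444444, refl=0.444444·-1.000000=-0.4444; V=0.000000+0.444444+-0.444444=0.0000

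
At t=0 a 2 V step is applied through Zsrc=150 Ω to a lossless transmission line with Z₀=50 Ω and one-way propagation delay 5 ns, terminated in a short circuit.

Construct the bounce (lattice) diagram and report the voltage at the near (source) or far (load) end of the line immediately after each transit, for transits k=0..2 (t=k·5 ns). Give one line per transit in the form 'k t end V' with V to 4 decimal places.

0 0 source 0.5000
1 5 load 0.0000
2 10 source -0.2500

Γ_L=-1.000000, Γ_S=0.500000; launch V₁=2·50/200=0.500000
k=0 src: V=0.5000
k=1 load: inc=0.500000, refl=0.500000·-1.000000=-0.5000; V=0.000000+0.500000+-0.500000=0.0000
k=2 src: inc=-0.500000, refl=-0.500000·0.500000=-0.2500; V=0.500000+-0.500000+-0.250000=-0.2500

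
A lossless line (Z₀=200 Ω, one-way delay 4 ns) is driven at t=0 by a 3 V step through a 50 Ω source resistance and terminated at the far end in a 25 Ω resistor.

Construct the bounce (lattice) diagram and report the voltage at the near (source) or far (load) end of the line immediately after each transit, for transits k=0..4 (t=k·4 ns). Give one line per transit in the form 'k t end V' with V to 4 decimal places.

Γ_L=-0.777778, Γ_S=-0.600000; launch V₁=3·200/250=2.400000
k=0 src: V=2.4000
k=1 load: inc=2.400000, refl=2.400000·-0.777778=-1.8667; V=0.000000+2.400000+-1.866667=0.5333
k=2 src: inc=-1.866667, refl=-1.866667·-0.600000=1.1200; V=2.400000+-1.866667+1.120000=1.6533
k=3 load: inc=1.120000, refl=1.120000·-0.777778=-0.8711; V=0.533333+1.120000+-0.871111=0.7822
k=4 src: inc=-0.871111, refl=-0.871111·-0.600000=0.5227; V=1.653333+-0.871111+0.522667=1.3049

0 0 source 2.4000
1 4 load 0.5333
2 8 source 1.6533
3 12 load 0.7822
4 16 source 1.3049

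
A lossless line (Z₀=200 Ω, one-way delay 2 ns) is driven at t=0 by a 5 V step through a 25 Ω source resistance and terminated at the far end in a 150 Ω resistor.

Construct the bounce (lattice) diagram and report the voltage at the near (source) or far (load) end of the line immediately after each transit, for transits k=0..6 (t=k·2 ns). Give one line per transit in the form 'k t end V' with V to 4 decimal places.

Γ_L=-0.142857, Γ_S=-0.777778; launch V₁=5·200/225=4.444444
k=0 src: V=4.4444
k=1 load: inc=4.444444, refl=4.444444·-0.142857=-0.6349; V=0.000000+4.444444+-0.634921=3.8095
k=2 src: inc=-0.634921, refl=-0.634921·-0.777778=0.4938; V=4.444444+-0.634921+0.493827=4.3034
k=3 load: inc=0.493827, refl=0.493827·-0.142857=-0.0705; V=3.809524+0.493827+-0.070547=4.2328
k=4 src: inc=-0.070547, refl=-0.070547·-0.777778=0.0549; V=4.303351+-0.070547+0.054870=4.2877
k=5 load: inc=0.054870, refl=0.054870·-0.142857=-0.0078; V=4.232804+0.054870+-0.007839=4.2798
k=6 src: inc=-0.007839, refl=-0.007839·-0.777778=0.0061; V=4.287674+-0.007839+0.006097=4.2859

0 0 source 4.4444
1 2 load 3.8095
2 4 source 4.3034
3 6 load 4.2328
4 8 source 4.2877
5 10 load 4.2798
6 12 source 4.2859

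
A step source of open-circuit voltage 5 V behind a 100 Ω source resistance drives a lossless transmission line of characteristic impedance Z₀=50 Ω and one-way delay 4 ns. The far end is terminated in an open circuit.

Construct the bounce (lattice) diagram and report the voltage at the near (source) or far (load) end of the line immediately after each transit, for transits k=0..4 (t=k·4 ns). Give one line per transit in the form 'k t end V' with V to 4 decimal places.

Γ_L=1.000000, Γ_S=0.333333; launch V₁=5·50/150=1.666667
k=0 src: V=1.6667
k=1 load: inc=1.666667, refl=1.666667·1.000000=1.6667; V=0.000000+1.666667+1.666667=3.3333
k=2 src: inc=1.666667, refl=1.666667·0.333333=0.5556; V=1.666667+1.666667+0.555556=3.8889
k=3 load: inc=0.555556, refl=0.555556·1.000000=0.5556; V=3.333333+0.555556+0.555556=4.4444
k=4 src: inc=0.555556, refl=0.555556·0.333333=0.1852; V=3.888889+0.555556+0.185185=4.6296

0 0 source 1.6667
1 4 load 3.3333
2 8 source 3.8889
3 12 load 4.4444
4 16 source 4.6296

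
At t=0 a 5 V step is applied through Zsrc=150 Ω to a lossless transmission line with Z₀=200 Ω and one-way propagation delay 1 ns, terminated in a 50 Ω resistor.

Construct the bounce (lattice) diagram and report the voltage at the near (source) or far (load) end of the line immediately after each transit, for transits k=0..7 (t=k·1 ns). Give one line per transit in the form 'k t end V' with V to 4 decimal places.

Γ_L=-0.600000, Γ_S=-0.142857; launch V₁=5·200/350=2.857143
k=0 src: V=2.8571
k=1 load: inc=2.857143, refl=2.857143·-0.600000=-1.7143; V=0.000000+2.857143+-1.714286=1.1429
k=2 src: inc=-1.714286, refl=-1.714286·-0.142857=0.2449; V=2.857143+-1.714286+0.244898=1.3878
k=3 load: inc=0.244898, refl=0.244898·-0.600000=-0.1469; V=1.142857+0.244898+-0.146939=1.2408
k=4 src: inc=-0.146939, refl=-0.146939·-0.142857=0.0210; V=1.387755+-0.146939+0.020991=1.2618
k=5 load: inc=0.020991, refl=0.020991·-0.600000=-0.0126; V=1.240816+0.020991+-0.012595=1.2492
k=6 src: inc=-0.012595, refl=-0.012595·-0.142857=0.0018; V=1.261808+-0.012595+0.001799=1.2510
k=7 load: inc=0.001799, refl=0.001799·-0.600000=-0.0011; V=1.249213+0.001799+-0.001080=1.2499

0 0 source 2.8571
1 1 load 1.1429
2 2 source 1.3878
3 3 load 1.2408
4 4 source 1.2618
5 5 load 1.2492
6 6 source 1.2510
7 7 load 1.2499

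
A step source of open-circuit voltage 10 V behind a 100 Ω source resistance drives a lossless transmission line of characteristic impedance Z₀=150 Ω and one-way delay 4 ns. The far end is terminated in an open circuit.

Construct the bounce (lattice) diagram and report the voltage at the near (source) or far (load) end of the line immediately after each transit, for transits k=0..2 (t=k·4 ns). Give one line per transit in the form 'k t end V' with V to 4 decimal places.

Γ_L=1.000000, Γ_S=-0.200000; launch V₁=10·150/250=6.000000
k=0 src: V=6.0000
k=1 load: inc=6.000000, refl=6.000000·1.000000=6.0000; V=0.000000+6.000000+6.000000=12.0000
k=2 src: inc=6.000000, refl=6.000000·-0.200000=-1.2000; V=6.000000+6.000000+-1.200000=10.8000

0 0 source 6.0000
1 4 load 12.0000
2 8 source 10.8000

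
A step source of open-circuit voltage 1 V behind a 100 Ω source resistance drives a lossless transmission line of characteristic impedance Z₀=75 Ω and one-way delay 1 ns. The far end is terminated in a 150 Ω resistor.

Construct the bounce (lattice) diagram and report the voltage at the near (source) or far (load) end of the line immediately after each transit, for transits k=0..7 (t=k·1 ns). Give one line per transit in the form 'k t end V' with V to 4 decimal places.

Γ_L=0.333333, Γ_S=0.142857; launch V₁=1·75/175=0.428571
k=0 src: V=0.4286
k=1 load: inc=0.428571, refl=0.428571·0.333333=0.1429; V=0.000000+0.428571+0.142857=0.5714
k=2 src: inc=0.142857, refl=0.142857·0.142857=0.0204; V=0.428571+0.142857+0.020408=0.5918
k=3 load: inc=0.020408, refl=0.020408·0.333333=0.0068; V=0.571429+0.020408+0.006803=0.5986
k=4 src: inc=0.006803, refl=0.006803·0.142857=0.0010; V=0.591837+0.006803+0.000972=0.5996
k=5 load: inc=0.000972, refl=0.000972·0.333333=0.0003; V=0.598639+0.000972+0.000324=0.5999
k=6 src: inc=0.000324, refl=0.000324·0.142857=0.0000; V=0.599611+0.000324+0.000046=0.6000
k=7 load: inc=0.000046, refl=0.000046·0.333333=0.0000; V=0.599935+0.000046+0.000015=0.6000

0 0 source 0.4286
1 1 load 0.5714
2 2 source 0.5918
3 3 load 0.5986
4 4 source 0.5996
5 5 load 0.5999
6 6 source 0.6000
7 7 load 0.6000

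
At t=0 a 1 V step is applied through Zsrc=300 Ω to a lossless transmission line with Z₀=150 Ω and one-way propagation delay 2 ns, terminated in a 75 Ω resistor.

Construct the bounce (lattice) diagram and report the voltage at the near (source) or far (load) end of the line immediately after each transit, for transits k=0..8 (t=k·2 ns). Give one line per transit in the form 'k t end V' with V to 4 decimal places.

Γ_L=-0.333333, Γ_S=0.333333; launch V₁=1·150/450=0.333333
k=0 src: V=0.3333
k=1 load: inc=0.333333, refl=0.333333·-0.333333=-0.1111; V=0.000000+0.333333+-0.111111=0.2222
k=2 src: inc=-0.111111, refl=-0.111111·0.333333=-0.0370; V=0.333333+-0.111111+-0.037037=0.1852
k=3 load: inc=-0.037037, refl=-0.037037·-0.333333=0.0123; V=0.222222+-0.037037+0.012346=0.1975
k=4 src: inc=0.012346, refl=0.012346·0.333333=0.0041; V=0.185185+0.012346+0.004115=0.2016
k=5 load: inc=0.004115, refl=0.004115·-0.333333=-0.0014; V=0.197531+0.004115+-0.001372=0.2003
k=6 src: inc=-0.001372, refl=-0.001372·0.333333=-0.0005; V=0.201646+-0.001372+-0.000457=0.1998
k=7 load: inc=-0.000457, refl=-0.000457·-0.333333=0.0002; V=0.200274+-0.000457+0.000152=0.2000
k=8 src: inc=0.000152, refl=0.000152·0.333333=0.0001; V=0.199817+0.000152+0.000051=0.2000

0 0 source 0.3333
1 2 load 0.2222
2 4 source 0.1852
3 6 load 0.1975
4 8 source 0.2016
5 10 load 0.2003
6 12 source 0.1998
7 14 load 0.2000
8 16 source 0.2000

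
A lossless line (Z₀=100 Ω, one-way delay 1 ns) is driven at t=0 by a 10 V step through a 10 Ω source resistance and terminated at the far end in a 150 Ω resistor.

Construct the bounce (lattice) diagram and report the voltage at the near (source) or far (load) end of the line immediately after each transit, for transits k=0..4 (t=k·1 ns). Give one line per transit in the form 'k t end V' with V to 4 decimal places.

0 0 source 9.0909
1 1 load 10.9091
2 2 source 9.4215
3 3 load 9.1240
4 4 source 9.3674

Γ_L=0.200000, Γ_S=-0.818182; launch V₁=10·100/110=9.090909
k=0 src: V=9.0909
k=1 load: inc=9.090909, refl=9.090909·0.200000=1.8182; V=0.000000+9.090909+1.818182=10.9091
k=2 src: inc=1.818182, refl=1.818182·-0.818182=-1.4876; V=9.090909+1.818182+-1.487603=9.4215
k=3 load: inc=-1.487603, refl=-1.487603·0.200000=-0.2975; V=10.909091+-1.487603+-0.297521=9.1240
k=4 src: inc=-0.297521, refl=-0.297521·-0.818182=0.2434; V=9.421488+-0.297521+0.243426=9.3674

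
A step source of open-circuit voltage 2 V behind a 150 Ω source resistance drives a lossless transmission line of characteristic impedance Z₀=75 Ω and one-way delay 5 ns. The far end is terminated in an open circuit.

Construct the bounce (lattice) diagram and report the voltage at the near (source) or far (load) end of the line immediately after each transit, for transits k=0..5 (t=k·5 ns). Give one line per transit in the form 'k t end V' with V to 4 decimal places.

Γ_L=1.000000, Γ_S=0.333333; launch V₁=2·75/225=0.666667
k=0 src: V=0.6667
k=1 load: inc=0.666667, refl=0.666667·1.000000=0.6667; V=0.000000+0.666667+0.666667=1.3333
k=2 src: inc=0.666667, refl=0.666667·0.333333=0.2222; V=0.666667+0.666667+0.222222=1.5556
k=3 load: inc=0.222222, refl=0.222222·1.000000=0.2222; V=1.333333+0.222222+0.222222=1.7778
k=4 src: inc=0.222222, refl=0.222222·0.333333=0.0741; V=1.555556+0.222222+0.074074=1.8519
k=5 load: inc=0.074074, refl=0.074074·1.000000=0.0741; V=1.777778+0.074074+0.074074=1.9259

0 0 source 0.6667
1 5 load 1.3333
2 10 source 1.5556
3 15 load 1.7778
4 20 source 1.8519
5 25 load 1.9259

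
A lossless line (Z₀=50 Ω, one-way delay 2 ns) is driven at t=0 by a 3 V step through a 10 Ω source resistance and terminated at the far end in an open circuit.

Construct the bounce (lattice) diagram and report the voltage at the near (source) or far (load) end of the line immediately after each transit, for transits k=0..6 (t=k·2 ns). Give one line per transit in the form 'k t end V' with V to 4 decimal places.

Γ_L=1.000000, Γ_S=-0.666667; launch V₁=3·50/60=2.500000
k=0 src: V=2.5000
k=1 load: inc=2.500000, refl=2.500000·1.000000=2.5000; V=0.000000+2.500000+2.500000=5.0000
k=2 src: inc=2.500000, refl=2.500000·-0.666667=-1.6667; V=2.500000+2.500000+-1.666667=3.3333
k=3 load: inc=-1.666667, refl=-1.666667·1.000000=-1.6667; V=5.000000+-1.666667+-1.666667=1.6667
k=4 src: inc=-1.666667, refl=-1.666667·-0.666667=1.1111; V=3.333333+-1.666667+1.111111=2.7778
k=5 load: inc=1.111111, refl=1.111111·1.000000=1.1111; V=1.666667+1.111111+1.111111=3.8889
k=6 src: inc=1.111111, refl=1.111111·-0.666667=-0.7407; V=2.777778+1.111111+-0.740741=3.1481

0 0 source 2.5000
1 2 load 5.0000
2 4 source 3.3333
3 6 load 1.6667
4 8 source 2.7778
5 10 load 3.8889
6 12 source 3.1481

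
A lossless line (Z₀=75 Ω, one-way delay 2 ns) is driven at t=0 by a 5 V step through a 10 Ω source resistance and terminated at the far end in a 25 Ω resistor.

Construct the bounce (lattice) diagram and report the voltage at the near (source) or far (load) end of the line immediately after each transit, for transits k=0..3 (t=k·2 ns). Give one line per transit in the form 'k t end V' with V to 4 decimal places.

0 0 source 4.4118
1 2 load 2.2059
2 4 source 3.8927
3 6 load 3.0493

Γ_L=-0.500000, Γ_S=-0.764706; launch V₁=5·75/85=4.411765
k=0 src: V=4.4118
k=1 load: inc=4.411765, refl=4.411765·-0.500000=-2.2059; V=0.000000+4.411765+-2.205882=2.2059
k=2 src: inc=-2.205882, refl=-2.205882·-0.764706=1.6869; V=4.411765+-2.205882+1.686851=3.8927
k=3 load: inc=1.686851, refl=1.686851·-0.500000=-0.8434; V=2.205882+1.686851+-0.843426=3.0493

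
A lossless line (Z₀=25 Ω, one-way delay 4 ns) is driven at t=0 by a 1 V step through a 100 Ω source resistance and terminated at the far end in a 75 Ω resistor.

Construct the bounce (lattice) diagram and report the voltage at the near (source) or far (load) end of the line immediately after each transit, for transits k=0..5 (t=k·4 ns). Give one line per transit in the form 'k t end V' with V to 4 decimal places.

0 0 source 0.2000
1 4 load 0.3000
2 8 source 0.3600
3 12 load 0.3900
4 16 source 0.4080
5 20 load 0.4170

Γ_L=0.500000, Γ_S=0.600000; launch V₁=1·25/125=0.200000
k=0 src: V=0.2000
k=1 load: inc=0.200000, refl=0.200000·0.500000=0.1000; V=0.000000+0.200000+0.100000=0.3000
k=2 src: inc=0.100000, refl=0.100000·0.600000=0.0600; V=0.200000+0.100000+0.060000=0.3600
k=3 load: inc=0.060000, refl=0.060000·0.500000=0.0300; V=0.300000+0.060000+0.030000=0.3900
k=4 src: inc=0.030000, refl=0.030000·0.600000=0.0180; V=0.360000+0.030000+0.018000=0.4080
k=5 load: inc=0.018000, refl=0.018000·0.500000=0.0090; V=0.390000+0.018000+0.009000=0.4170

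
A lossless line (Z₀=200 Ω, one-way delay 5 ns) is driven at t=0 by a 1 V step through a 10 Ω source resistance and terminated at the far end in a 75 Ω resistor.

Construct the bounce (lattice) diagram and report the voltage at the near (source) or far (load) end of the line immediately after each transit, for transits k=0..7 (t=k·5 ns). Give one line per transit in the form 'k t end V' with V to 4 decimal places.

0 0 source 0.9524
1 5 load 0.5195
2 10 source 0.9112
3 15 load 0.7331
4 20 source 0.8942
5 25 load 0.8210
6 30 source 0.8872
7 35 load 0.8571

Γ_L=-0.454545, Γ_S=-0.904762; launch V₁=1·200/210=0.952381
k=0 src: V=0.9524
k=1 load: inc=0.952381, refl=0.952381·-0.454545=-0.4329; V=0.000000+0.952381+-0.432900=0.5195
k=2 src: inc=-0.432900, refl=-0.432900·-0.904762=0.3917; V=0.952381+-0.432900+0.391672=0.9112
k=3 load: inc=0.391672, refl=0.391672·-0.454545=-0.1780; V=0.519481+0.391672+-0.178033=0.7331
k=4 src: inc=-0.178033, refl=-0.178033·-0.904762=0.1611; V=0.911152+-0.178033+0.161077=0.8942
k=5 load: inc=0.161077, refl=0.161077·-0.454545=-0.0732; V=0.733120+0.161077+-0.073217=0.8210
k=6 src: inc=-0.073217, refl=-0.073217·-0.904762=0.0662; V=0.894197+-0.073217+0.066244=0.8872
k=7 load: inc=0.066244, refl=0.066244·-0.454545=-0.0301; V=0.820980+0.066244+-0.030111=0.8571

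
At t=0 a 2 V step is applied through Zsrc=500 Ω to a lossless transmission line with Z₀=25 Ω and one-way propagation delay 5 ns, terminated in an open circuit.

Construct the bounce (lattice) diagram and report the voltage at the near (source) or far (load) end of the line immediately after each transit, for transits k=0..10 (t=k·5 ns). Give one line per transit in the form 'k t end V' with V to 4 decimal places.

Γ_L=1.000000, Γ_S=0.904762; launch V₁=2·25/525=0.095238
k=0 src: V=0.0952
k=1 load: inc=0.095238, refl=0.095238·1.000000=0.0952; V=0.000000+0.095238+0.095238=0.1905
k=2 src: inc=0.095238, refl=0.095238·0.904762=0.0862; V=0.095238+0.095238+0.086168=0.2766
k=3 load: inc=0.086168, refl=0.086168·1.000000=0.0862; V=0.190476+0.086168+0.086168=0.3628
k=4 src: inc=0.086168, refl=0.086168·0.904762=0.0780; V=0.276644+0.086168+0.077961=0.4408
k=5 load: inc=0.077961, refl=0.077961·1.000000=0.0780; V=0.362812+0.077961+0.077961=0.5187
k=6 src: inc=0.077961, refl=0.077961·0.904762=0.0705; V=0.440773+0.077961+0.070536=0.5893
k=7 load: inc=0.070536, refl=0.070536·1.000000=0.0705; V=0.518734+0.070536+0.070536=0.6598
k=8 src: inc=0.070536, refl=0.070536·0.904762=0.0638; V=0.589271+0.070536+0.063819=0.7236
k=9 load: inc=0.063819, refl=0.063819·1.000000=0.0638; V=0.659807+0.063819+0.063819=0.7874
k=10 src: inc=0.063819, refl=0.063819·0.904762=0.0577; V=0.723626+0.063819+0.057741=0.8452

0 0 source 0.0952
1 5 load 0.1905
2 10 source 0.2766
3 15 load 0.3628
4 20 source 0.4408
5 25 load 0.5187
6 30 source 0.5893
7 35 load 0.6598
8 40 source 0.7236
9 45 load 0.7874
10 50 source 0.8452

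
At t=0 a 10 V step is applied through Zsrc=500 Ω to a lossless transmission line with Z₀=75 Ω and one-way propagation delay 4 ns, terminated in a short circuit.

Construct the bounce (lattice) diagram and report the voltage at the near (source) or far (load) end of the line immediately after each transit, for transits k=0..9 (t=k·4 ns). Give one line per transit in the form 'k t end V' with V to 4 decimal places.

Γ_L=-1.000000, Γ_S=0.739130; launch V₁=10·75/575=1.304348
k=0 src: V=1.3043
k=1 load: inc=1.304348, refl=1.304348·-1.000000=-1.3043; V=0.000000+1.304348+-1.304348=0.0000
k=2 src: inc=-1.304348, refl=-1.304348·0.739130=-0.9641; V=1.304348+-1.304348+-0.964083=-0.9641
k=3 load: inc=-0.964083, refl=-0.964083·-1.000000=0.9641; V=0.000000+-0.964083+0.964083=0.0000
k=4 src: inc=0.964083, refl=0.964083·0.739130=0.7126; V=-0.964083+0.964083+0.712583=0.7126
k=5 load: inc=0.712583, refl=0.712583·-1.000000=-0.7126; V=0.000000+0.712583+-0.712583=0.0000
k=6 src: inc=-0.712583, refl=-0.712583·0.739130=-0.5267; V=0.712583+-0.712583+-0.526692=-0.5267
k=7 load: inc=-0.526692, refl=-0.526692·-1.000000=0.5267; V=0.000000+-0.526692+0.526692=0.0000
k=8 src: inc=0.526692, refl=0.526692·0.739130=0.3893; V=-0.526692+0.526692+0.389294=0.3893
k=9 load: inc=0.389294, refl=0.389294·-1.000000=-0.3893; V=0.000000+0.389294+-0.389294=0.0000

0 0 source 1.3043
1 4 load 0.0000
2 8 source -0.9641
3 12 load 0.0000
4 16 source 0.7126
5 20 load 0.0000
6 24 source -0.5267
7 28 load 0.0000
8 32 source 0.3893
9 36 load 0.0000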